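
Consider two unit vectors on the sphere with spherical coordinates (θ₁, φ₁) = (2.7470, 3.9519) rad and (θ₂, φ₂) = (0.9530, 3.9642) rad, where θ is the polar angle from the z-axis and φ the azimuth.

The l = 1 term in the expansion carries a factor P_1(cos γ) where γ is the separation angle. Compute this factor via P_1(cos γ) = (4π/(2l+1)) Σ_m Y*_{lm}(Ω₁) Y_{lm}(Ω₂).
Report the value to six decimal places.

Summing Y*_{l m}(θ₁,φ₁)·Y_{l m}(θ₂,φ₂) over m ∈ [−1, 1]; prefactor 4π/(2·1+1) = 4.188790:
  m=-1: (-0.09155 - 0.09623j) × (-0.19160 + 0.20641j) = 0.03740 - 0.00046j  (running Σ = 0.03740 - 0.00046j)
  m=0: (-0.45105 + 0.00000j) × (0.28302 + 0.00000j) = -0.12766 + 0.00000j  (running Σ = -0.09025 - 0.00046j)
  m=1: (0.09155 - 0.09623j) × (0.19160 + 0.20641j) = 0.03740 + 0.00046j  (running Σ = -0.05285 + 0.00000j)
Σ over m = -0.05285 + 0.00000j; ×(4π/3) → -0.22138 + 0.00000j. Real part: -0.221379

-0.221379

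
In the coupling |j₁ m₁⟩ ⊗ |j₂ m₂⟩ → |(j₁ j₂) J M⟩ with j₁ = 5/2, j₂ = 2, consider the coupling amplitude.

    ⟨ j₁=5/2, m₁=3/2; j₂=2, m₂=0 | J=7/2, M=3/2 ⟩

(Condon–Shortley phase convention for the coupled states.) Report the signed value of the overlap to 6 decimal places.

+√(2/7) = +0.534522

√[8·1!4!3!/9! · 4!1!2!2!5!2!] = √(512/7)
  +(−1)^0/∏(0,1,1,2,3,1)! = 1/12  (running 1/12)
  +(−1)^1/∏(1,0,0,1,4,2)! = -1/48  (running 1/16)
⟨..|..⟩ = √(512/7)·(1/16) = +0.534522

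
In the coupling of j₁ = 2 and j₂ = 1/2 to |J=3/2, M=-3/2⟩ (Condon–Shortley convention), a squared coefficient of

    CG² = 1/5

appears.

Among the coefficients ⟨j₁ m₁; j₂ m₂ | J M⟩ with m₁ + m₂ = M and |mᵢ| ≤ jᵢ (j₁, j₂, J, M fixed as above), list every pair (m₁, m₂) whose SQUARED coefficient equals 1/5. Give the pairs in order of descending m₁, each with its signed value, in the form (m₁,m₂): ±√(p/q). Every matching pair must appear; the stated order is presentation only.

(-1,-1/2): +√(1/5)

Admissible pairs with m₁+m₂ = M = -3/2: (-2,1/2), (-1,-1/2)
  (m₁,m₂)=(-1,-1/2): CG² = 1/5, CG = +√(1/5)   ← matches the target
  (m₁,m₂)=(-2,1/2): CG² = 4/5, CG = −√(4/5)
Pairs with CG² = 1/5: (-1,-1/2): +√(1/5)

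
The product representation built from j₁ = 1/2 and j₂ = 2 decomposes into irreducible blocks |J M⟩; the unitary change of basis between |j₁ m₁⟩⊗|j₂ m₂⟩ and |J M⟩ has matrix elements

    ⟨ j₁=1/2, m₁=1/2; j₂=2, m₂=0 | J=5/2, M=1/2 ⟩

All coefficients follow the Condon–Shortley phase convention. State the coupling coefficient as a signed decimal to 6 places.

+0.774597

j₁+j₂−J=0  J+j₁−j₂=1  J−j₁+j₂=4  j₁+j₂+J+1=6
(j₁±m₁, j₂±m₂, J±M) = (1,0,2,2,3,2)
P² = 48/5
sum k=0..0:
  [0] +1/4 = 1/4
S = 1/4
C² = P²·S² = 3/5 ; C = +0.774597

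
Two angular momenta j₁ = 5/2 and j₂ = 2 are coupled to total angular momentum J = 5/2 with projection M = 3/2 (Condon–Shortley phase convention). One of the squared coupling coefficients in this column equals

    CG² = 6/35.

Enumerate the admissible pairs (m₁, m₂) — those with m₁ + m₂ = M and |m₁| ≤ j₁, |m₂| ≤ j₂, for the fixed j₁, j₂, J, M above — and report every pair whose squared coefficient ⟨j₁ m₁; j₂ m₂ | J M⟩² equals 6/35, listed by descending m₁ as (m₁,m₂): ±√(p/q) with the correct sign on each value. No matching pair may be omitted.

Admissible pairs with m₁+m₂ = M = 3/2: (-1/2,2), (1/2,1), (3/2,0), (5/2,-1)
  (m₁,m₂)=(5/2,-1): CG² = 3/7, CG = +√(3/7)
  (m₁,m₂)=(3/2,0): CG² = 1/70, CG = −√(1/70)
  (m₁,m₂)=(1/2,1): CG² = 6/35, CG = −√(6/35)   ← matches the target
  (m₁,m₂)=(-1/2,2): CG² = 27/70, CG = +√(27/70)
Pairs with CG² = 6/35: (1/2,1): −√(6/35)

(1/2,1): −√(6/35)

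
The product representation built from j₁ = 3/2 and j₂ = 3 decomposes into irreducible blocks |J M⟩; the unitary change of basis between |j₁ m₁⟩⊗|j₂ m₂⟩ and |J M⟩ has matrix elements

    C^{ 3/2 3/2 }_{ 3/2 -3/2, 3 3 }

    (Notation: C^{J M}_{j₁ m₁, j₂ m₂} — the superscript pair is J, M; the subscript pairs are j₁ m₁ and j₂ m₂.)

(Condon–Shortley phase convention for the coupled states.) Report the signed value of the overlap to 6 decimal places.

−√(4/7) = -0.755929

√[4·3!0!3!/7! · 0!3!6!0!3!0!] = √(5184/7)
  +(−1)^3/∏(3,0,0,3,0,0)! = -1/36  (running -1/36)
⟨..|..⟩ = √(5184/7)·(-1/36) = -0.755929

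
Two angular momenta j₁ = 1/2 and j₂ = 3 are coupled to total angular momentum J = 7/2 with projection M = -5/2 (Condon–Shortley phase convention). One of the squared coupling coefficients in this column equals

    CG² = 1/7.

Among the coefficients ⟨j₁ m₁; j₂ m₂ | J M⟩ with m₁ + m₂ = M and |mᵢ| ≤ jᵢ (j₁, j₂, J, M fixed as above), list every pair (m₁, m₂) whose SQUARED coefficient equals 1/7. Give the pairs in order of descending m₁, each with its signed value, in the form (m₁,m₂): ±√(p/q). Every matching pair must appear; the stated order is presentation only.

Admissible pairs with m₁+m₂ = M = -5/2: (-1/2,-2), (1/2,-3)
  (m₁,m₂)=(1/2,-3): CG² = 1/7, CG = +√(1/7)   ← matches the target
  (m₁,m₂)=(-1/2,-2): CG² = 6/7, CG = +√(6/7)
Pairs with CG² = 1/7: (1/2,-3): +√(1/7)

(1/2,-3): +√(1/7)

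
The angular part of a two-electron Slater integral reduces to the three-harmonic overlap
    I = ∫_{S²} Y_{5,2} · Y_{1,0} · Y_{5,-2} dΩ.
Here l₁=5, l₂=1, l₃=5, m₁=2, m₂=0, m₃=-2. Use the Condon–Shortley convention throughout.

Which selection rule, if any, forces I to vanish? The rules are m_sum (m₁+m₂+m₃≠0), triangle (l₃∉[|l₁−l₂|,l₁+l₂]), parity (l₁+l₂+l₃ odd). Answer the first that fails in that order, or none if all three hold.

parity

Σmᵢ = 0  ✓
l₃∈[|l₁−l₂|,l₁+l₂]=[4,6], have l₃=5  ✓
Σlᵢ = 11 ⇒ odd  ✗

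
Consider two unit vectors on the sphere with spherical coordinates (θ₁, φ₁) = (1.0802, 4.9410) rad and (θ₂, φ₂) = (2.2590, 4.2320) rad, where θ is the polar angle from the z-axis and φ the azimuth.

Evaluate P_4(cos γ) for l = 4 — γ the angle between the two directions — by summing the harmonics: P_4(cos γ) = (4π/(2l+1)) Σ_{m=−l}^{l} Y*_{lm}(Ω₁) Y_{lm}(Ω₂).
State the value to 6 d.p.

0.206880

Term-by-term m-sum for l=4 (normalisation 4π/9 = 1.396263):
  m=-4: (0.16346 + 0.21221j) × (-0.05412 + 0.14791j) = -0.04024 + 0.01269j  (running Σ = -0.04024 + 0.01269j)
  m=-3: (-0.25630 + 0.31319j) × (-0.36326 + 0.04735j) = 0.07827 - 0.12591j  (running Σ = 0.03804 - 0.11321j)
  m=-2: (-0.12935 - 0.06364j) × (-0.20853 - 0.29835j) = 0.00799 + 0.05186j  (running Σ = 0.04602 - 0.06135j)
  m=-1: (-0.06443 + 0.27692j) × (-0.01889 + 0.03624j) = -0.00882 - 0.00756j  (running Σ = 0.03721 - 0.06892j)
  m=0: (-0.20468 + 0.00000j) × (-0.36035 + 0.00000j) = 0.07376 + 0.00000j  (running Σ = 0.11096 - 0.06892j)
  m=1: (0.06443 + 0.27692j) × (0.01889 + 0.03624j) = -0.00882 + 0.00756j  (running Σ = 0.10214 - 0.06135j)
  m=2: (-0.12935 + 0.06364j) × (-0.20853 + 0.29835j) = 0.00799 - 0.05186j  (running Σ = 0.11013 - 0.11321j)
  m=3: (0.25630 + 0.31319j) × (0.36326 + 0.04735j) = 0.07827 + 0.12591j  (running Σ = 0.18840 + 0.01269j)
  m=4: (0.16346 - 0.21221j) × (-0.05412 - 0.14791j) = -0.04024 - 0.01269j  (running Σ = 0.14817 - 0.00000j)
Total Σ_m = 0.14817 - 0.00000j. Multiply by 1.396263: 0.20688 - 0.00000j. P_4(cos γ) = 0.206880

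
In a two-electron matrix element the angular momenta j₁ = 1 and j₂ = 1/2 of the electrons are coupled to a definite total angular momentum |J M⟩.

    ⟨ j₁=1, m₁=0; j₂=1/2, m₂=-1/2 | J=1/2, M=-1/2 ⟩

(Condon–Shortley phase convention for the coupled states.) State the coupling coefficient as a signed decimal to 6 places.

triangle: 1!·1!·0!/3! = 1/6
(j±m)!: 1!·1!·0!·1!·0!·1! = 1
prefactor² = (2J+1)·Δ·N² = 1/3
  k=0: +1/(0!·1!·1!·0!·0!·0!) = 1
Σ = 1  ⇒  CG² = 1/3·1² = 1/3
CG = +√(1/3) = +0.577350

+0.577350  (= +√(1/3))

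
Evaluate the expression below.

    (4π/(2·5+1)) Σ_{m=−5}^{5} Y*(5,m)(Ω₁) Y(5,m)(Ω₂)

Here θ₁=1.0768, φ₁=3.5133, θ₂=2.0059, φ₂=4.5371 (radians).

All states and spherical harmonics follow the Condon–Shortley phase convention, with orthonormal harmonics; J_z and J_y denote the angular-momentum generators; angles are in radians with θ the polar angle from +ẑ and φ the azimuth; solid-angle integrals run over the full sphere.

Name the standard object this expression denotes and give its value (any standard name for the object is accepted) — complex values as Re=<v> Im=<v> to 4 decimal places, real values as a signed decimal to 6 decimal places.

This sum is the spherical-harmonic addition theorem: it equals the Legendre polynomial P_l(cos γ) of the angle γ between the two directions.
Expand P_5 via completeness: Σ_{m} conj(Y_{5,m}) at Ω₁ times Y_{5,m} at Ω₂ —
  m=-5: (+0.069686-0.235462i) × (-0.218720+0.182123i) = +0.027641+0.064192i  (running Σ = +0.027641+0.064192i)
  m=-4: (+0.035072+0.416708i) × (-0.319660-0.269879i) = +0.101249-0.142670i  (running Σ = +0.128891-0.078479i)
  m=-3: (-0.106330-0.216968i) × (+0.077566-0.133647i) = -0.037245-0.002619i  (running Σ = +0.091646-0.081097i)
  m=-2: (-0.149287-0.137250i) × (-0.257648-0.094218i) = +0.025532+0.049428i  (running Σ = +0.117178-0.031670i)
  m=-1: (+0.285338+0.111233i) × (+0.041759-0.235785i) = +0.038143-0.062634i  (running Σ = +0.155321-0.094303i)
  m=0: (+0.135692-0.000000i) × (-0.224391+0.000000i) = -0.030448+0.000000i  (running Σ = +0.124873-0.094303i)
  m=1: (-0.285338+0.111233i) × (-0.041759-0.235785i) = +0.038143+0.062634i  (running Σ = +0.163015-0.031670i)
  m=2: (-0.149287+0.137250i) × (-0.257648+0.094218i) = +0.025532-0.049428i  (running Σ = +0.188547-0.081097i)
  m=3: (+0.106330-0.216968i) × (-0.077566-0.133647i) = -0.037245+0.002619i  (running Σ = +0.151303-0.078479i)
  m=4: (+0.035072-0.416708i) × (-0.319660+0.269879i) = +0.101249+0.142670i  (running Σ = +0.252552+0.064192i)
  m=5: (-0.069686-0.235462i) × (+0.218720+0.182123i) = +0.027641-0.064192i  (running Σ = +0.280193+0.000000i)
Total Σ_m = +0.280193+0.000000i. Multiply by 1.142397: +0.320092+0.000000i. P_5(cos γ) = 0.320092

Legendre polynomial (addition theorem), +0.320092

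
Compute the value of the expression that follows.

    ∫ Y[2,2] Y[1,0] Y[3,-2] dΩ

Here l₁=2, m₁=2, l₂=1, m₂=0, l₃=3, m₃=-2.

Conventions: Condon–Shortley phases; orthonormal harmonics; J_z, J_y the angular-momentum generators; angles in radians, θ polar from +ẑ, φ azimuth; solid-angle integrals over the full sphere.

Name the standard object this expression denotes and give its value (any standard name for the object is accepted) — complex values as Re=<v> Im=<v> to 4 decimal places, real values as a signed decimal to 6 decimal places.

Gaunt coefficient, +0.184674

This is a Gaunt coefficient — the integral of a triple product of spherical harmonics over the sphere.
Checks pass: Σm=0; 6 even; l₃=3∈[1,3].
(2·2+1)(2·1+1)(2·3+1) = 105
Δ: 0! 4! 2! / 7! → 1/105
sum: t=0:+1/4 = 1/4
3j²(2 1 3; 0 0 0) = Δ·Π!·Σ² = 3/35  (sign -1)
sum: t=0:+1/24 = 1/24
3j²(2 1 3; 2 0 -2) = Δ·Π!·Σ² = 1/21  (sign -1)
combine: 4πI² = 105·3/35·1/21 = 3/7
take √, sign +1: I = 0.18467439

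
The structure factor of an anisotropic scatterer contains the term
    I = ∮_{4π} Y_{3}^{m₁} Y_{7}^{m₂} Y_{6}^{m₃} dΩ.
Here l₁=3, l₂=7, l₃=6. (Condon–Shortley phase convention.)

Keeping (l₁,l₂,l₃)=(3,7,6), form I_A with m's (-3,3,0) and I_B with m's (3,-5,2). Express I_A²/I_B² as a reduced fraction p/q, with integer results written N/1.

35/33

Shared (l₁,l₂,l₃)=(3,7,6): N and (l;000)² cancel in I_A²/I_B².
A: Δ = 4!·2!·10!/17! = 1/2042040; Racah Σ t=4..4: t=4:+1/829440 = 1/829440; ⇒ 3j(3 7 6; -3 3 0)² = 225/9724, sgn +1
B: Δ = 4!·2!·10!/17! = 1/2042040; Racah Σ t=0..0: t=0:+1/3870720 = 1/3870720; ⇒ 3j(3 7 6; 3 -5 2)² = 135/6188, sgn +1
I_A²/I_B² = (225/9724)/(135/6188) = 35/33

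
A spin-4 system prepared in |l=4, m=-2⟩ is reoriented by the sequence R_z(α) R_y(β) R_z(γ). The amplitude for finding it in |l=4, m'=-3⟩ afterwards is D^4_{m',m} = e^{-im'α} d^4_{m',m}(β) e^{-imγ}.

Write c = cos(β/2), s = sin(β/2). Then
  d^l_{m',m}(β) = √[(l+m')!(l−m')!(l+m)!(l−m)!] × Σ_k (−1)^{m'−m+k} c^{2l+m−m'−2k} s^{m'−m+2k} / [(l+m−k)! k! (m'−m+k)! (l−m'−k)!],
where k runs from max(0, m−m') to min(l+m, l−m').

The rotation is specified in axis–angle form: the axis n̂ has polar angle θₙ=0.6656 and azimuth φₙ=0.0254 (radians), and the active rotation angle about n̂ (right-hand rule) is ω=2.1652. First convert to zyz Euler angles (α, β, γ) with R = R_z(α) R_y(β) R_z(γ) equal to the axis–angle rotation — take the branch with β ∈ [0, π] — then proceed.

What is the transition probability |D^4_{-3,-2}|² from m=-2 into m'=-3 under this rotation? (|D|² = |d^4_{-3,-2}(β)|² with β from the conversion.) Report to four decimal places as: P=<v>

P=0.0257

Axis–angle → zyz. n̂ = (sinθₙcosφₙ, sinθₙsinφₙ, cosθₙ) = (+0.617332, +0.015684, +0.786546), ω = 2.1652.
R = I cosω + sinω [n̂]ₓ + (1−cosω) n̂n̂ᵀ gives
  R = [+0.034505, -0.636536, +0.770475; +0.666744, -0.559631, -0.492205; +0.744488, +0.530693, +0.405097]
β = atan2(√(R₁₃²+R₂₃²), R₃₃) = 1.153712; α = atan2(R₂₃, R₁₃) mod 2π = 5.714701; γ = atan2(R₃₂, −R₃₁) mod 2π = 2.522308
Split into d^4_{-3,-2}(β=1.1537) × two z-phases.
Half-angle: c=0.838182, s=0.545391. N=√(1·5040·2·720)=2693.993318
k: max(0,(-2)−(-3))=1 … min(4+(-2),4−(-3))=2
  k=1: (−1)^0·2693.9933/(720)·0.8382^7·0.5454^1 = +0.593115
  k=2: (−1)^1·2693.9933/(240)·0.8382^5·0.5454^3 = -0.753356
d^4_{-3,-2}(1.1537) = +0.593115 -0.753356 = -0.160241
|D^4_{-3,-2}|² = |d^4_{-3,-2}(β)|² = (-0.160241)² = 0.025677 (the z-rotation phases have unit modulus)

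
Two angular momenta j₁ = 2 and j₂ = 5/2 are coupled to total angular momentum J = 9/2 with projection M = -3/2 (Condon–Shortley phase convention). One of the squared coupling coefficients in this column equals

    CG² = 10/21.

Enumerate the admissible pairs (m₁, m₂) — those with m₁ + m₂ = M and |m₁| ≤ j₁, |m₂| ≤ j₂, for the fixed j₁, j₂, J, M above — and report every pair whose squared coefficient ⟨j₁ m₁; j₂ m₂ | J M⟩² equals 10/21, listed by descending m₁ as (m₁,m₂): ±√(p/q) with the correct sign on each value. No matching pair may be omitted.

(-1,-1/2): +√(10/21)

Admissible pairs with m₁+m₂ = M = -3/2: (-2,1/2), (-1,-1/2), (0,-3/2), (1,-5/2)
  (m₁,m₂)=(1,-5/2): CG² = 1/21, CG = +√(1/21)
  (m₁,m₂)=(0,-3/2): CG² = 5/14, CG = +√(5/14)
  (m₁,m₂)=(-1,-1/2): CG² = 10/21, CG = +√(10/21)   ← matches the target
  (m₁,m₂)=(-2,1/2): CG² = 5/42, CG = +√(5/42)
Pairs with CG² = 10/21: (-1,-1/2): +√(10/21)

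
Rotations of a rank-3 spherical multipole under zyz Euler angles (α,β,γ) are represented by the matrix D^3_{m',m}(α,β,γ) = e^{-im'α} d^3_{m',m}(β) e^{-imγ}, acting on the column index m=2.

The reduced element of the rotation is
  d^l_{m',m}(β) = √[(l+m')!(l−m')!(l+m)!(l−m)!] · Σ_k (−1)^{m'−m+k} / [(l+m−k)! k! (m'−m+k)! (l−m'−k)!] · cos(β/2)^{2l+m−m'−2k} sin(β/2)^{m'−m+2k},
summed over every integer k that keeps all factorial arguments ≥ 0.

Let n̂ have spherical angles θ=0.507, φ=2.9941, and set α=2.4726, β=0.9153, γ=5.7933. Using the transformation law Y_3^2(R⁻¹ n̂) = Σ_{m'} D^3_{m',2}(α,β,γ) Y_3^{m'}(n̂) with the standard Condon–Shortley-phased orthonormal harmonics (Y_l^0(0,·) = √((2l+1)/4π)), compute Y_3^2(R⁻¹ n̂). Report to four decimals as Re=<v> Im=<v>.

Need the full column D^3_{m',2} for m'=−3..3 at α=2.4726, β=0.9153, γ=5.7933.
cos(β/2)=0.897093, sin(β/2)=0.441841
d^3_{-3,2}: single k=5 term ⇒ +0.037004;  D = -0.019139+0.031670i
d^3_{-2,2}: k∈[4..5] ⇒ +0.153359 -0.007440 = +0.145919;  D = +0.136657-0.051160i
d^3_{-1,2}: k∈[3..4] ⇒ +0.393860 -0.047771 = +0.346088;  D = -0.329509-0.105834i
d^3_{0,2}: k∈[2..3] ⇒ +0.692538 -0.167997 = +0.524541;  D = +0.292281+0.435563i
d^3_{1,2}: k∈[1..2] ⇒ +0.811810 -0.393860 = +0.417950;  D = +0.032553-0.416680i
d^3_{2,2}: k∈[0..1] ⇒ +0.521226 -0.632198 = -0.110972;  D = +0.075396-0.081427i
d^3_{3,2}: single k=0 term ⇒ -0.628825;  D = -0.621302+0.096981i
Y_3^{m'}(θ=0.507,φ=2.9941) and Σ D·Y over m':
  (-0.0191+0.0317i)·(-0.0432-0.0205i)  (+0.1367-0.0512i)·(+0.2015+0.0612i)  (-0.3295-0.1058i)·(-0.4379-0.0651i)  (+0.2923+0.4356i)·(+0.2679+0.0000i)  (+0.0326-0.4167i)·(+0.4379-0.0651i)  (+0.0754-0.0814i)·(+0.2015-0.0612i)  (-0.6213+0.0970i)·(+0.0432-0.0205i)
Y_3^2(R⁻¹ n̂) = +0.220376-0.007169i

Re=0.2204 Im=-0.0072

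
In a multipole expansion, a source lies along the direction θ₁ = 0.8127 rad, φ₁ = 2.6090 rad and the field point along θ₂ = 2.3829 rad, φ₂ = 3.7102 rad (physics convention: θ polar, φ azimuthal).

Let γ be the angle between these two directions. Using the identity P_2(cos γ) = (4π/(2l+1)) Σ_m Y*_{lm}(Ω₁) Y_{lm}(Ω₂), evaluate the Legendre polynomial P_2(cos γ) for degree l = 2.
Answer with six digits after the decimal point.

Summing Y*_{l m}(θ₁,φ₁)·Y_{l m}(θ₂,φ₂) over m ∈ [−2, 2]; prefactor 4π/(2·2+1) = 2.513274:
  m=-2: Y*=(0.098650, -0.178193)  Y=(0.076810, -0.165909)  product (-0.021987, -0.030054)
  m=-1: Y*=(-0.332277, 0.195846)  Y=(0.325030, -0.207696)  product (-0.067324, 0.132668)
  m=+0: Y*=(0.131876, -0.000000)  Y=(0.182952, 0.000000)  product (0.024127, 0.000000)
  m=+1: Y*=(0.332277, 0.195846)  Y=(-0.325030, -0.207696)  product (-0.067324, -0.132668)
  m=+2: Y*=(0.098650, 0.178193)  Y=(0.076810, 0.165909)  product (-0.021987, 0.030054)
Total Σ_m = (-0.154494, -0.000000). Multiply by 2.513274: (-0.388285, -0.000000). P_2(cos γ) = -0.388285

-0.388285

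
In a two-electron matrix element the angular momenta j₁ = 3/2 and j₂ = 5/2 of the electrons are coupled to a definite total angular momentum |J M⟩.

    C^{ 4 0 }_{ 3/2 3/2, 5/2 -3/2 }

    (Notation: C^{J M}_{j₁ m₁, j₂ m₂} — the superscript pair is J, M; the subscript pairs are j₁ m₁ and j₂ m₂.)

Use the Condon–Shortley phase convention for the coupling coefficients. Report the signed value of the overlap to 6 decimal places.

triangle: 0!*3!*5!/9! = 720/362880
(j±m)!: 3!*0!*1!*4!*4!*4! = 82944
prefactor² = (2J+1)*Δ*N² = 10368/7
  k=0: +1/(0!*0!*0!*1!*3!*4!) = 1/144
Σ = 1/144  ⇒  CG² = 10368/7*(1/144)² = 1/14
CG = +√(1/14) = +0.267261

+0.267261  (= +√(1/14))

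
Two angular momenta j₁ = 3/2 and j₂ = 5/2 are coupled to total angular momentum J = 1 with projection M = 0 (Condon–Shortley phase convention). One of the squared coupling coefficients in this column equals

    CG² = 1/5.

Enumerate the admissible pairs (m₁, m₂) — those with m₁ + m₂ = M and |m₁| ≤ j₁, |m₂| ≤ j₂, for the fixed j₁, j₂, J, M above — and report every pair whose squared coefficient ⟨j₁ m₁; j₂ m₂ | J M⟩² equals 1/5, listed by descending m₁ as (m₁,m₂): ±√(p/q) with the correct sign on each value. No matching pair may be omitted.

Admissible pairs with m₁+m₂ = M = 0: (-3/2,3/2), (-1/2,1/2), (1/2,-1/2), (3/2,-3/2)
  (m₁,m₂)=(3/2,-3/2): CG² = 1/5, CG = +√(1/5)   ← matches the target
  (m₁,m₂)=(1/2,-1/2): CG² = 3/10, CG = −√(3/10)
  (m₁,m₂)=(-1/2,1/2): CG² = 3/10, CG = +√(3/10)
  (m₁,m₂)=(-3/2,3/2): CG² = 1/5, CG = −√(1/5)   ← matches the target
Pairs with CG² = 1/5: (3/2,-3/2): +√(1/5); (-3/2,3/2): −√(1/5)

(3/2,-3/2): +√(1/5); (-3/2,3/2): −√(1/5)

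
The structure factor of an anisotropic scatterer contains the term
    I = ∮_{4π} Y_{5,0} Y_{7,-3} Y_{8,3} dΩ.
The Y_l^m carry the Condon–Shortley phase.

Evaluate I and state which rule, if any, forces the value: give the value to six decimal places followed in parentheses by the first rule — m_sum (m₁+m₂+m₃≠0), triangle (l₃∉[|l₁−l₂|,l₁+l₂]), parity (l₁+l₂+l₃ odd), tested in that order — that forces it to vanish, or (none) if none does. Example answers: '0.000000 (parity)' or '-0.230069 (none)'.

Rules hold: Σm=0, L=20 even, 2≤8≤12.
N = 11·15·17 = 2805
Δ = 4!·6!·10!/21! = 1/814773960
Racah Σ t=0..4: t=0:+1/87091200 t=1:−1/4976640 t=2:+1/2073600 t=3:−1/4976640 t=4:+1/87091200 = 1/9676800
⇒ 3j(5 7 8; 0 0 0)² = 360/46189, sgn +1
Racah Σ t=0..4: t=0:+1/49766400 t=1:−1/8709120 t=2:+1/11612160 t=3:−1/104509440 t=4:+1/10450944000 = -1/55296000
⇒ 3j(5 7 8; 0 -3 3)² = 81/33592, sgn +1
4πI² = N·(3j₀)²·(3jₘ)² = 54675/1037153
I = +1·√(0.0527164/4π) = 0.06476913
No selection rule forces the value: the integral is nonzero (none).

0.064769 (none)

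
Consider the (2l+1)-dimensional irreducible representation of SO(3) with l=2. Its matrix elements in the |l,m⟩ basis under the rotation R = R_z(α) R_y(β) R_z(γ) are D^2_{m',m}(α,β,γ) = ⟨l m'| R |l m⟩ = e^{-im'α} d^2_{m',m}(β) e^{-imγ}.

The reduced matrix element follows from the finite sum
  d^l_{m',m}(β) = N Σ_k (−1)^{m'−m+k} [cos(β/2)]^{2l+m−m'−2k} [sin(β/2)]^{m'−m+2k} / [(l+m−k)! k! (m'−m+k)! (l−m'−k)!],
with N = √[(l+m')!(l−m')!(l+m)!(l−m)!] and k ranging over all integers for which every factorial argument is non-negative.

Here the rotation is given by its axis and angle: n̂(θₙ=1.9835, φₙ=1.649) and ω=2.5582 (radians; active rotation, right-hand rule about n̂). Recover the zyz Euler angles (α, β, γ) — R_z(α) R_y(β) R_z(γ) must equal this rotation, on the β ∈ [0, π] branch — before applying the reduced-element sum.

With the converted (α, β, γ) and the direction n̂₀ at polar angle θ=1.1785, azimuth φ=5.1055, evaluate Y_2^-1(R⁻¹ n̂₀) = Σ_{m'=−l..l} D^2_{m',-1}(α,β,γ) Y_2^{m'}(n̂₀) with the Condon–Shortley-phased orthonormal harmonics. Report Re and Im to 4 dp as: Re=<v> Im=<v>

Axis–angle → zyz. n̂ = (sinθₙcosφₙ, sinθₙsinφₙ, cosθₙ) = (-0.071565, +0.913240, -0.401087), ω = 2.5582.
R = I cosω + sinω [n̂]ₓ + (1−cosω) n̂n̂ᵀ gives
  R = [-0.825203, +0.101041, +0.555726; -0.340844, +0.695470, -0.632571; -0.450406, -0.711416, -0.539465]
β = atan2(√(R₁₃²+R₂₃²), R₃₃) = 2.140597; α = atan2(R₂₃, R₁₃) mod 2π = 5.433208; γ = atan2(R₃₂, −R₃₁) mod 2π = 5.276801
Need the full column D^2_{m',-1} for m'=−2..2 at α=5.4332, β=2.1406, γ=5.2768.
cos(β/2)=0.479862, sin(β/2)=0.877344
d^2_{-2,-1}: single k=1 term ⇒ +0.193887;  D = -0.175810-0.081751i
d^2_{-1,-1}: k∈[0..1] ⇒ +0.053023 -0.531733 = -0.478710;  D = +0.134852+0.459324i
d^2_{0,-1}: k∈[0..1] ⇒ -0.237462 +0.793783 = +0.556320;  D = +0.297586-0.470037i
d^2_{1,-1}: k∈[0..1] ⇒ +0.531733 -0.592488 = -0.060754;  D = -0.060013+0.009464i
d^2_{2,-1}: single k=0 term ⇒ -0.648121;  D = -0.498385-0.414335i
Y_2^{m'}(θ=1.1785,φ=5.1055) and Σ D·Y over m':
  (-0.1758-0.0818i)·(-0.2330+0.2334i)  (+0.1349+0.4593i)·(+0.1045+0.2521i)  (+0.2976-0.4700i)·(-0.1771+0.0000i)  (-0.0600+0.0095i)·(-0.1045+0.2521i)  (-0.4984-0.4143i)·(-0.2330-0.2334i)
Y_2^-1(R⁻¹ n̂) = -0.071035+0.340030i

Re=-0.0710 Im=0.3400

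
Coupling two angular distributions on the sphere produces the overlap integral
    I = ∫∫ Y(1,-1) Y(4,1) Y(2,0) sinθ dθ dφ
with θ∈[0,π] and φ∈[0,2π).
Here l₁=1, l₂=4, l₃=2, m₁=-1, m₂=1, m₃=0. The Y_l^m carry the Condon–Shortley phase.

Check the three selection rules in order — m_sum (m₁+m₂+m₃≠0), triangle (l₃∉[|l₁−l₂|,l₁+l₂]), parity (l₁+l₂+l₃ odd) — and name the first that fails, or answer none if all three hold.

m₁+m₂+m₃ = -1 + 1 + 0 = 0  ✓
triangle: need |l₁−l₂| ≤ l₃ ≤ l₁+l₂ = [3,5]; l₃=2 is outside  ✗
parity: l₁+l₂+l₃ = 7 is odd

triangle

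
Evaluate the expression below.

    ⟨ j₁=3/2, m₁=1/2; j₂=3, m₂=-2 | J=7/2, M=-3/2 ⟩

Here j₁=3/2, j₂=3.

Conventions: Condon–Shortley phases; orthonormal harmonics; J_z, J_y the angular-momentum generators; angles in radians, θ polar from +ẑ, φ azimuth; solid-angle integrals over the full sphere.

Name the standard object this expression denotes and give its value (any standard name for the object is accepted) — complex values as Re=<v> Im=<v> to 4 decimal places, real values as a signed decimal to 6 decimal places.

This is a Clebsch–Gordan (vector-coupling) coefficient.
j₁+j₂−J=1  J+j₁−j₂=2  J−j₁+j₂=5  j₁+j₂+J+1=9
(j₁±m₁, j₂±m₂, J±M) = (2,1,1,5,2,5)
P² = 6400/21
sum k=0..1:
  [0] +1/24 = 1/24
  [1] −1/240 = -1/240
S = 3/80
C² = P²·S² = 3/7 ; C = +0.654654

Clebsch–Gordan coefficient, +√(3/7) ≈ +0.654654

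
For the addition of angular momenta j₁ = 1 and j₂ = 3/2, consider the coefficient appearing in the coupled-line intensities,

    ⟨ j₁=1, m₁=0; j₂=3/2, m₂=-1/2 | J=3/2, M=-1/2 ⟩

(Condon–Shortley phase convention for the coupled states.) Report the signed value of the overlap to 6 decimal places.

√[4·1!1!2!/5! · 1!1!1!2!1!2!] = √(4/15)
  +(−1)^0/∏(0,1,1,1,0,1)! = 1  (running 1)
  +(−1)^1/∏(1,0,0,0,1,2)! = -1/2  (running 1/2)
⟨..|..⟩ = √(4/15)·(1/2) = +0.258199

+√(1/15) = +0.258199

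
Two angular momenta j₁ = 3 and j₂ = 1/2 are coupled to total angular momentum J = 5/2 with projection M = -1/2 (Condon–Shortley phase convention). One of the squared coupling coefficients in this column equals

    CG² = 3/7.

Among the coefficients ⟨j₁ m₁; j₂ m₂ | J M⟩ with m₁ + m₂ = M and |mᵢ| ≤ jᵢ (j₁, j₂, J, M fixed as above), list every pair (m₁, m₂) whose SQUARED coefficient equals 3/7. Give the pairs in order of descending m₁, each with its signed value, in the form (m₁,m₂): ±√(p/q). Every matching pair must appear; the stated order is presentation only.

Admissible pairs with m₁+m₂ = M = -1/2: (-1,1/2), (0,-1/2)
  (m₁,m₂)=(0,-1/2): CG² = 3/7, CG = +√(3/7)   ← matches the target
  (m₁,m₂)=(-1,1/2): CG² = 4/7, CG = −√(4/7)
Pairs with CG² = 3/7: (0,-1/2): +√(3/7)

(0,-1/2): +√(3/7)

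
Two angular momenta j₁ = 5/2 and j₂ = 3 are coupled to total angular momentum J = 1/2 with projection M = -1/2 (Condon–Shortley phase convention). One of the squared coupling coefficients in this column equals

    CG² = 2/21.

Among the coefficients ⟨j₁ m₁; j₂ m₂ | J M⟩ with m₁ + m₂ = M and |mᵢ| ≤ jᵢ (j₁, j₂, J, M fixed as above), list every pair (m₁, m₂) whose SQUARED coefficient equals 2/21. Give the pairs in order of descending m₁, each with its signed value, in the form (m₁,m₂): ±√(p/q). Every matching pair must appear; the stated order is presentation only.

Admissible pairs with m₁+m₂ = M = -1/2: (-5/2,2), (-3/2,1), (-1/2,0), (1/2,-1), (3/2,-2), (5/2,-3)
  (m₁,m₂)=(5/2,-3): CG² = 2/7, CG = +√(2/7)
  (m₁,m₂)=(3/2,-2): CG² = 5/21, CG = −√(5/21)
  (m₁,m₂)=(1/2,-1): CG² = 4/21, CG = +√(4/21)
  (m₁,m₂)=(-1/2,0): CG² = 1/7, CG = −√(1/7)
  (m₁,m₂)=(-3/2,1): CG² = 2/21, CG = +√(2/21)   ← matches the target
  (m₁,m₂)=(-5/2,2): CG² = 1/21, CG = −√(1/21)
Pairs with CG² = 2/21: (-3/2,1): +√(2/21)

(-3/2,1): +√(2/21)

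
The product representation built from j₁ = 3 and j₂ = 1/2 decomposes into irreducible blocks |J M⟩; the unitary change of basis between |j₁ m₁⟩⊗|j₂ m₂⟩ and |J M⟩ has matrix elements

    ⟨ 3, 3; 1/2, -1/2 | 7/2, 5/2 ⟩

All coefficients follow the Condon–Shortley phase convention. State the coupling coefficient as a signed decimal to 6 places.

j₁+j₂−J=0  J+j₁−j₂=6  J−j₁+j₂=1  j₁+j₂+J+1=8
(j₁±m₁, j₂±m₂, J±M) = (6,0,0,1,6,1)
P² = 518400/7
sum k=0..0:
  [0] +1/720 = 1/720
S = 1/720
C² = P²·S² = 1/7 ; C = +0.377964

+0.377964  (= +√(1/7))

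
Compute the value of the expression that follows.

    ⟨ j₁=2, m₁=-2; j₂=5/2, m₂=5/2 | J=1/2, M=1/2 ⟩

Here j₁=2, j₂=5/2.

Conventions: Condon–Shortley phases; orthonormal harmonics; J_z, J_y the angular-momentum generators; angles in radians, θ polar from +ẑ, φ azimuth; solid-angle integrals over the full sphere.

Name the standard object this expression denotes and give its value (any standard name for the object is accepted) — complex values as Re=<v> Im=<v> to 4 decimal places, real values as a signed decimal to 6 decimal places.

This is a Clebsch–Gordan (vector-coupling) coefficient.
√[2·4!0!1!/6! · 0!4!5!0!1!0!] = √(192)
  +(−1)^4/∏(4,0,0,1,0,0)! = 1/24  (running 1/24)
⟨..|..⟩ = √(192)·(1/24) = +0.577350

Clebsch–Gordan coefficient, +√(1/3) ≈ +0.577350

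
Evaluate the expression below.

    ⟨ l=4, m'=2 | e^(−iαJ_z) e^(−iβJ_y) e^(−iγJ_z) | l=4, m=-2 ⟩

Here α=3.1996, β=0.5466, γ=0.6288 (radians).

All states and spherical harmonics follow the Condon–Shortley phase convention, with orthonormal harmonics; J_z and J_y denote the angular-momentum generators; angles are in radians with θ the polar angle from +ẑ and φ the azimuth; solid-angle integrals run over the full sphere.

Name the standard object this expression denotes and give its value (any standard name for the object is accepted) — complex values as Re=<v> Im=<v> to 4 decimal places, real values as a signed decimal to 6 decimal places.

Wigner D-matrix element, Re=0.0267 Im=0.0583

This is a Wigner D-matrix element — the rotation-matrix element ⟨l m'| R(α,β,γ) |l m⟩ in the angular-momentum basis.
Split into d^4_{2,-2}(β=0.5466) × two z-phases.
Half-angle: c=0.962885, s=0.269910. N=√(720·2·2·720)=1440.000000
k: max(0,(-2)−(2))=0 … min(4+(-2),4−(2))=2
  k=0: (−1)^4·1440.0000/(96)·0.9629^4·0.2699^4 = +0.068433
  k=1: (−1)^5·1440.0000/(120)·0.9629^2·0.2699^6 = -0.004302
  k=2: (−1)^6·1440.0000/(1440)·0.9629^0·0.2699^8 = +0.000028
d^4_{2,-2}(0.5466) = +0.068433 -0.004302 +0.000028 = +0.064160
Attach z-rotation phases: D = e^{-i(2)(3.1996)}·(+0.064160)·e^{-i(-2)(0.6288)} = +0.026700+0.058340i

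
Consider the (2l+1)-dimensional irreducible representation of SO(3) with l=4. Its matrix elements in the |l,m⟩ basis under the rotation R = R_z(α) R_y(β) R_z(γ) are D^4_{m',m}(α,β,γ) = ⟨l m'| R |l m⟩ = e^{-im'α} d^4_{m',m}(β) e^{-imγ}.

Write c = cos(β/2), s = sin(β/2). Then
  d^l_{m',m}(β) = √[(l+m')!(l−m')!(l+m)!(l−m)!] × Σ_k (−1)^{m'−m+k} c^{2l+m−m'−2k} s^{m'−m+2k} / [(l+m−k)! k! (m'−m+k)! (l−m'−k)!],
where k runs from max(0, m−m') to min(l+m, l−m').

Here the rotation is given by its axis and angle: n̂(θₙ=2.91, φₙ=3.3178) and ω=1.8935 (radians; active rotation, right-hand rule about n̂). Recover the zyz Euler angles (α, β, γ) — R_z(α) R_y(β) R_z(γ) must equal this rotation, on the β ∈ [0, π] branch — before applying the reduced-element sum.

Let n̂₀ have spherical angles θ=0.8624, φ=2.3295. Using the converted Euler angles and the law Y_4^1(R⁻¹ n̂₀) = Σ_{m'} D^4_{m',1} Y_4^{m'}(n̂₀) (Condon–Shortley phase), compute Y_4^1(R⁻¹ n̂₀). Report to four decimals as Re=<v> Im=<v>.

Re=-0.0141 Im=-0.0686

Axis–angle → zyz. n̂ = (sinθₙcosφₙ, sinθₙsinφₙ, cosθₙ) = (-0.225974, -0.040236, -0.973302), ω = 1.8935.
R = I cosω + sinω [n̂]ₓ + (1−cosω) n̂n̂ᵀ gives
  R = [-0.249874, +0.935037, +0.251532; -0.911086, -0.315000, +0.265890; +0.327850, -0.162729, +0.930609]
β = atan2(√(R₁₃²+R₂₃²), R₃₃) = 0.374722; α = atan2(R₂₃, R₁₃) mod 2π = 0.813139; γ = atan2(R₃₂, −R₃₁) mod 2π = 3.602317
Need the full column D^4_{m',1} for m'=−4..4 at α=0.8131, β=0.3747, γ=3.6023.
cos(β/2)=0.982499, sin(β/2)=0.186267
d^4_{-4,1}: single k=5 term ⇒ +0.001591;  D = +0.001495-0.000545i
d^4_{-3,1}: k∈[4..5] ⇒ +0.014838 -0.000320 = +0.014518;  D = +0.005759-0.013327i
d^4_{-2,1}: k∈[3..5] ⇒ +0.083672 -0.004511 +0.000032 = +0.079194;  D = -0.031221-0.072780i
d^4_{-1,1}: k∈[2..5] ⇒ +0.312078 -0.033650 +0.000605 -0.000001 = +0.279031;  D = -0.261883-0.096312i
d^4_{0,1}: k∈[1..4] ⇒ +0.736166 -0.158757 +0.005706 -0.000034 = +0.583081;  D = -0.522283+0.259236i
d^4_{1,1}: k∈[0..3] ⇒ +0.868276 -0.468118 +0.033650 -0.000403 = +0.433406;  D = -0.126809+0.414439i
d^4_{2,1}: k∈[0..2] ⇒ -0.698388 +0.125508 -0.003007 = -0.575887;  D = -0.284249-0.500848i
d^4_{3,1}: k∈[0..1] ⇒ +0.247705 -0.014838 = +0.232866;  D = +0.226111+0.055681i
d^4_{4,1}: single k=0 term ⇒ -0.044275;  D = -0.037235+0.023955i
Y_4^{m'}(θ=0.8624,φ=2.3295) and Σ D·Y over m':
  (+0.0015-0.0005i)·(-0.1463-0.0157i)  (+0.0058-0.0133i)·(+0.2716-0.2312i)  (-0.0312-0.0728i)·(-0.0202+0.3782i)  (-0.2619-0.0963i)·(+0.0059+0.0063i)  (-0.5223+0.2592i)·(-0.3626+0.0000i)  (-0.1268+0.4144i)·(-0.0059+0.0063i)  (-0.2842-0.5008i)·(-0.0202-0.3782i)  (+0.2261+0.0557i)·(-0.2716-0.2312i)  (-0.0372+0.0240i)·(-0.1463+0.0157i)
Y_4^1(R⁻¹ n̂) = -0.014128-0.068557i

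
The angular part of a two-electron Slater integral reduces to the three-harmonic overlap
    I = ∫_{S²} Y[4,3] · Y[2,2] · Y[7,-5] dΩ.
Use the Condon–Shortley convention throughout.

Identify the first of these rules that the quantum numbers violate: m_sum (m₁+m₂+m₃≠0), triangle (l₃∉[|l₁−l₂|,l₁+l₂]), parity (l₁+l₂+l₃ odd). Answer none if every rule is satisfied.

azimuthal sum: 3 + 2 − 5 = 0  ✓
l₃ must lie in [2,6]; have l₃=7  ✗
L = 4 + 2 + 7 = 13 (odd)

triangle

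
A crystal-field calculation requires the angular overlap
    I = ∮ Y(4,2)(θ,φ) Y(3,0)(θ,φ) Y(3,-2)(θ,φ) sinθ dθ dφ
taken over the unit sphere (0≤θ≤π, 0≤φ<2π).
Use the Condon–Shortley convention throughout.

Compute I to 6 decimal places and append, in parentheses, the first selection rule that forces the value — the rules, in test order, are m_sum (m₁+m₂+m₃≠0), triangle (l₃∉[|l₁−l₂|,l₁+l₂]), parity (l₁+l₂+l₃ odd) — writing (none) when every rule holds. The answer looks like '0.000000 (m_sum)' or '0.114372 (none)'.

-0.044418 (none)

m-sum 0 ✓  L=10 even ✓  1≤3≤7 ✓
Π(2lᵢ+1) = 9×7×7 = 441
triangle coeff Δ(4,3,3) = 1/34650
Σ_t [1,3]: t=1:−1/72 t=2:+1/16 t=3:−1/72 = 5/144
(3j)²=2/77 [(4 3 3; 0 0 0)], sign=-1
Σ_t [1,2]: t=1:−1/72 t=2:+1/96 = -1/288
(3j)²=1/462 [(4 3 3; 2 0 -2)], sign=+1
⇒ 4πI² = 3/121
I = (-1)√(3/121/(4π)) = -0.04441841
No selection rule forces the value: the integral is nonzero (none).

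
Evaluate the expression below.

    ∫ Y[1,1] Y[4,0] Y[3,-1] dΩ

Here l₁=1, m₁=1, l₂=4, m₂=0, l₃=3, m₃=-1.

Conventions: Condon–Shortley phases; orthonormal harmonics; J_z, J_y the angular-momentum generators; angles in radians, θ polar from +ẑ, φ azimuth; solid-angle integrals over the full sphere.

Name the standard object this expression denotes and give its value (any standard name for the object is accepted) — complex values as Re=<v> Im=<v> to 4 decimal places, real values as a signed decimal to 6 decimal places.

This is a Gaunt coefficient — the integral of a triple product of spherical harmonics over the sphere.
Checks pass: Σm=0; 8 even; l₃=3∈[3,5].
(2·1+1)(2·4+1)(2·3+1) = 189
Δ: 2! 0! 6! / 9! → 1/252
sum: t=1:−1/36 = -1/36
3j²(1 4 3; 0 0 0) = Δ·Π!·Σ² = 4/63  (sign +1)
sum: t=0:+1/96 = 1/96
3j²(1 4 3; 1 0 -1) = Δ·Π!·Σ² = 1/42  (sign +1)
combine: 4πI² = 189·4/63·1/42 = 2/7
take √, sign +1: I = 0.15078601

Gaunt coefficient, +0.150786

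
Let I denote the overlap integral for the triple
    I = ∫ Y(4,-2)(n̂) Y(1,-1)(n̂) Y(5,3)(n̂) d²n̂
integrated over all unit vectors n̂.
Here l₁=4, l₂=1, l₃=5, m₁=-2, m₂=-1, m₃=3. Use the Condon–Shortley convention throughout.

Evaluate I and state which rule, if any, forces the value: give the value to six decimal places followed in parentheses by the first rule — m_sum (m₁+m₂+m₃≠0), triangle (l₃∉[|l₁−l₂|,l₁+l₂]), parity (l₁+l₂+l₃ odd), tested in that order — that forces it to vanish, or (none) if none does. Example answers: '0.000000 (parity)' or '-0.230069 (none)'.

Rules hold: Σm=0, L=10 even, 3≤5≤5.
N = 9·3·11 = 297
Δ = 0!·8!·2!/11! = 1/495
Racah Σ t=0..0: t=0:+1/576 = 1/576
⇒ 3j(4 1 5; 0 0 0)² = 5/99, sgn -1
Racah Σ t=0..0: t=0:+1/2880 = 1/2880
⇒ 3j(4 1 5; -2 -1 3)² = 28/495, sgn +1
4πI² = N·(3j₀)²·(3jₘ)² = 28/33
I = -1·√(0.848485/4π) = -0.25984664
No selection rule forces the value: the integral is nonzero (none).

-0.259847 (none)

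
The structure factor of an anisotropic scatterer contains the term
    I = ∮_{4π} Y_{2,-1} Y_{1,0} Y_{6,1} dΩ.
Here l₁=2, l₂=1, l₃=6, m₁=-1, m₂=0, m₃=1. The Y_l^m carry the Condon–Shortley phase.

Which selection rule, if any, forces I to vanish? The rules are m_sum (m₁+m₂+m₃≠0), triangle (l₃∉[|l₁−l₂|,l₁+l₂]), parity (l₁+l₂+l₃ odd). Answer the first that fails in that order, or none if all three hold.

Σmᵢ = 0  ✓
l₃∈[|l₁−l₂|,l₁+l₂]=[1,3] required, l₃=6 fails  ✗
Σlᵢ = 9 ⇒ odd

triangle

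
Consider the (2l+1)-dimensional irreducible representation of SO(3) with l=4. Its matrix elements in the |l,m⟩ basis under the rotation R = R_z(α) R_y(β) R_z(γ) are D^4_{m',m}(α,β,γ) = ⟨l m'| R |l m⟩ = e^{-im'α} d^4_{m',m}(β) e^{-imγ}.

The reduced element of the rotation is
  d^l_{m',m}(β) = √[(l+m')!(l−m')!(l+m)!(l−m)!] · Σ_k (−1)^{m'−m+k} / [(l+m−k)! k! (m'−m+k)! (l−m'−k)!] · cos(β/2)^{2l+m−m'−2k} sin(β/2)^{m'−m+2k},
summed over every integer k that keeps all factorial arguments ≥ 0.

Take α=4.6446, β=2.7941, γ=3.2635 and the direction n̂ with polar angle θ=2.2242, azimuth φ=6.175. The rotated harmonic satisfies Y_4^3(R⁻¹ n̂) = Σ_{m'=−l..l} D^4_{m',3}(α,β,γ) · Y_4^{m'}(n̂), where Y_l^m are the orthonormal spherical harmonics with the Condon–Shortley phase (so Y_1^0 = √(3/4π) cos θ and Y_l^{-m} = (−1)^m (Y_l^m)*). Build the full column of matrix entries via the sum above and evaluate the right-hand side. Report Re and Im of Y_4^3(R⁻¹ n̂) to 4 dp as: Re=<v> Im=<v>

Re=-0.3344 Im=-0.2037

Need the full column D^4_{m',3} for m'=−4..4 at α=4.6446, β=2.7941, γ=3.2635.
cos(β/2)=0.172873, sin(β/2)=0.984944
d^4_{-4,3}: single k=7 term ⇒ +0.439698;  D = -0.353498+0.261483i
d^4_{-3,3}: k∈[6..7] ⇒ +0.190996 -0.885712 = -0.694716;  D = +0.374358+0.585223i
d^4_{-2,3}: k∈[5..6] ⇒ +0.053756 -0.581665 = -0.527909;  D = -0.462955+0.253695i
d^4_{-1,3}: k∈[4..5] ⇒ +0.011119 -0.216569 = -0.205450;  D = -0.086301-0.186445i
d^4_{0,3}: k∈[3..4] ⇒ +0.001746 -0.056664 = -0.054918;  D = +0.051286-0.019640i
d^4_{1,3}: k∈[2..3] ⇒ +0.000206 -0.011119 = -0.010914;  D = +0.003204+0.010433i
d^4_{2,3}: k∈[1..2] ⇒ +0.000017 -0.001656 = -0.001639;  D = -0.001596+0.000374i
d^4_{3,3}: k∈[0..1] ⇒ +0.000001 -0.000181 = -0.000180;  D = -0.000029-0.000178i
d^4_{4,3}: single k=0 term ⇒ -0.000013;  D = +0.000013-0.000001i
Y_4^{m'}(θ=2.2242,φ=6.175) and Σ D·Y over m':
  (-0.3535+0.2615i)·(+0.1597+0.0738i)  (+0.3744+0.5852i)·(-0.3610-0.1215i)  (-0.4630+0.2537i)·(+0.3268+0.0718i)  (-0.0863-0.1864i)·(+0.0938+0.0102i)  (+0.0513-0.0196i)·(-0.3498+0.0000i)  (+0.0032+0.0104i)·(-0.0938+0.0102i)  (-0.0016+0.0004i)·(+0.3268-0.0718i)  (-0.0000-0.0002i)·(+0.3610-0.1215i)  (+0.0000-0.0000i)·(+0.1597-0.0738i)
Y_4^3(R⁻¹ n̂) = -0.334413-0.203679i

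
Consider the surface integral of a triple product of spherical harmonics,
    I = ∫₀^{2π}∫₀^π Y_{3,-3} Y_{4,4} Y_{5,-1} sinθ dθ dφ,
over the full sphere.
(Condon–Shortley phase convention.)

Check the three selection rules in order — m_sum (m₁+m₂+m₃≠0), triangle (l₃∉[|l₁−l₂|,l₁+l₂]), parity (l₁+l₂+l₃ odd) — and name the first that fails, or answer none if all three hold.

azimuthal sum: -3 + 4 − 1 = 0  ✓
1 ≤ 5 ≤ 7 (triangle on l)  ✓
L = 3 + 4 + 5 = 12 (even)  ✓

none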